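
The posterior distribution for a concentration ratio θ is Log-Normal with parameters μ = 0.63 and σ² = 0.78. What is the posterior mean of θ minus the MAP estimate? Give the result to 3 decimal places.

Mode = exp(μ − σ²) = exp(-0.15) = 0.861.
Mean = exp(μ + σ²/2) = exp(1.020) = 2.773.
Difference = 2.773 − 0.861 = 1.912.
Mean > mode: the posterior has a right tail.

1.912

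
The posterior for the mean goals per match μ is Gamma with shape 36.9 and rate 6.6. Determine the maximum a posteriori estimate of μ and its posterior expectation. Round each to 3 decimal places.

maximum a posteriori estimate = 5.439, posterior expectation = 5.591

Mode = (α−1)/β = 35.9/6.6 = 5.439.
Mean = α/β = 36.9/6.6 = 5.591.
The mean is pulled above the mode by the posterior's right skew.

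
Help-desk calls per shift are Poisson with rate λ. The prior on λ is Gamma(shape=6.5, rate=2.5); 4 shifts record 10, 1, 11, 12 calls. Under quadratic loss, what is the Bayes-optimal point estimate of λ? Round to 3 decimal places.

6.231

Σ counts = 34. Posterior: Gamma(shape = 6.5+34 = 40.5, rate = 2.5+4 = 6.5).
Mode = (α−1)/β = 39.5/6.5 = 6.077.
Mean = α/β = 40.5/6.5 = 6.231.
Quadratic loss ⇒ the optimal estimator is the posterior mean.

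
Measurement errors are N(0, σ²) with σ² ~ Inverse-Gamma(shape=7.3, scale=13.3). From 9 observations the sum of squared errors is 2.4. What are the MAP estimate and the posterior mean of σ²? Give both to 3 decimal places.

MAP = 1.133, posterior mean = 1.343

Posterior: Inverse-Gamma(shape = 7.3+9/2 = 11.8, scale = 13.3+2.4/2 = 14.5).
Mode = β/(α+1) = 14.5/12.8 = 1.133.
Mean = β/(α−1) = 14.5/10.8 = 1.343.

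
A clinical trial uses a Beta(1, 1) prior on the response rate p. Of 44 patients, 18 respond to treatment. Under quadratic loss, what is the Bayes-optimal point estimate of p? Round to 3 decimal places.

Posterior: Beta(1+18, 1+26) = Beta(19, 27).
Mode = (19−1)/(19+27−2) = 18/44 = 0.409.
With a flat prior the MAP equals the MLE, 18/44.
Mean = 19/(19+27) = 19/46 = 0.413.
Quadratic loss ⇒ the optimal estimator is the posterior mean.

0.413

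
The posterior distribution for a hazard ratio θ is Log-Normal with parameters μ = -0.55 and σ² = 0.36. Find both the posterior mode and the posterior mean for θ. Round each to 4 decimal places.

Mode = exp(μ − σ²) = exp(-0.91) = 0.4025.
Mean = exp(μ + σ²/2) = exp(-0.370) = 0.6907.
The mean is pulled above the mode by the posterior's right skew.

MAP: 0.4025. Posterior mean: 0.6907.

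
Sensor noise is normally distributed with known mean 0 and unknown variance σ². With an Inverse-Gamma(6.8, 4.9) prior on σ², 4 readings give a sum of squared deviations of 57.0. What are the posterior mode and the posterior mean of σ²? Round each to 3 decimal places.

Posterior: Inverse-Gamma(shape = 6.8+4/2 = 8.8, scale = 4.9+57.0/2 = 33.4).
Mode = β/(α+1) = 33.4/9.8 = 3.408.
Mean = β/(α−1) = 33.4/7.8 = 4.282.

MAP: 3.408. Posterior mean: 4.282.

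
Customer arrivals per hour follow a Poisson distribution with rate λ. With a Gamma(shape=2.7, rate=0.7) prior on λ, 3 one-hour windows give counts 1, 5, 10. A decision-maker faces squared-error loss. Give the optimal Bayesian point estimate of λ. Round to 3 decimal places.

5.054

Σ counts = 16. Posterior: Gamma(shape = 2.7+16 = 18.7, rate = 0.7+3 = 3.7).
Mode = (α−1)/β = 17.7/3.7 = 4.784.
Mean = α/β = 18.7/3.7 = 5.054.
Squared-error loss ⇒ the optimal estimator is the posterior mean.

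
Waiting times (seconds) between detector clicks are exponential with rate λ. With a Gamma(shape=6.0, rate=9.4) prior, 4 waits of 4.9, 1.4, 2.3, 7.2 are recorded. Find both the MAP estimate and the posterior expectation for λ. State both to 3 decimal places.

Σ times = 15.8. Posterior: Gamma(shape = 6.0+4 = 10.0, rate = 9.4+15.8 = 25.2).
Mode = (α−1)/β = 9.0/25.2 = 0.357.
Mean = α/β = 10.0/25.2 = 0.397.

λ_MAP = 0.357, E[λ|data] = 0.397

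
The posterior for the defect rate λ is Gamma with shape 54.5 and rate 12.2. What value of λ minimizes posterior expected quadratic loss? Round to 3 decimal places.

4.467

Mode = (α−1)/β = 53.5/12.2 = 4.385.
Mean = α/β = 54.5/12.2 = 4.467.
Quadratic loss ⇒ the optimal estimator is the posterior mean.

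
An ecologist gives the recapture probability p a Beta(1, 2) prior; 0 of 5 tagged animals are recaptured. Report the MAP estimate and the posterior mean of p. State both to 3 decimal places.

Posterior: Beta(1+0, 2+5) = Beta(1, 7).
Since α = 1 ≤ 1 and β > 1, the Beta density is monotone decreasing on [0,1]; the mode is at 0.
Mean = 1/(1+7) = 0.125.
The posterior is right-skewed, so the mean exceeds the mode.

MAP estimate = 0.000, posterior mean = 0.125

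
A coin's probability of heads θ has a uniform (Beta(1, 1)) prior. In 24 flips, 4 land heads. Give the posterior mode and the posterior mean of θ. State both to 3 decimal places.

Posterior: Beta(1+4, 1+20) = Beta(5, 21).
Mode = (5−1)/(5+21−2) = 4/24 = 0.167.
With a flat prior the MAP equals the MLE, 4/24.
Mean = 5/(5+21) = 5/26 = 0.192.

MAP = 0.167, posterior mean = 0.192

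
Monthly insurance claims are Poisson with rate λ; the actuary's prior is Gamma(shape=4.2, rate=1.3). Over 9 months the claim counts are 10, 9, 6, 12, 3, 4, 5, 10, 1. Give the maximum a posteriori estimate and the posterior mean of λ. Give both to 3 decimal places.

Σ counts = 60. Posterior: Gamma(shape = 4.2+60 = 64.2, rate = 1.3+9 = 10.3).
Mode = (α−1)/β = 63.2/10.3 = 6.136.
Mean = α/β = 64.2/10.3 = 6.233.

MAP: 6.136. Posterior mean: 6.233.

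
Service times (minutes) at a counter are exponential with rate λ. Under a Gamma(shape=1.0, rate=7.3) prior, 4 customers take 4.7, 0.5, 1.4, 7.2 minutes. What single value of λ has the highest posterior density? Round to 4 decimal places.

Σ times = 13.8. Posterior: Gamma(shape = 1.0+4 = 5.0, rate = 7.3+13.8 = 21.1).
Mode = (α−1)/β = 4.0/21.1 = 0.1896.
Mean = α/β = 5.0/21.1 = 0.2370.
This is the posterior mode — the MAP estimate.

0.1896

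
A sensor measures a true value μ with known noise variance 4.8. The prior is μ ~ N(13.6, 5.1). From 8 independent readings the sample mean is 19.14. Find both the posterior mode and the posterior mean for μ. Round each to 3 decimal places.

Posterior for μ is Normal. Precision-weighted mean: (1/5.1·13.6 + 8/4.8·19.14) / (1/5.1 + 8/4.8) = 18.557.
A Normal posterior is symmetric, so mode = mean.

MAP = 18.557, posterior mean = 18.557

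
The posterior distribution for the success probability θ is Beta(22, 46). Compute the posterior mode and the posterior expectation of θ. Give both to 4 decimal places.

Mode = (22−1)/(22+46−2) = 21/66 = 0.3182.
Mean = 22/(22+46) = 22/68 = 0.3235.

MAP = 0.3182, posterior mean = 0.3235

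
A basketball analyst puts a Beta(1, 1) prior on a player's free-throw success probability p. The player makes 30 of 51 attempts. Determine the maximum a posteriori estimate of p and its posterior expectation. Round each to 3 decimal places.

MAP = 0.588; posterior mean = 0.585

Posterior: Beta(1+30, 1+21) = Beta(31, 22).
Mode = (31−1)/(31+22−2) = 30/51 = 0.588.
With a flat prior the MAP equals the MLE, 30/51.
Mean = 31/(31+22) = 31/53 = 0.585.
The mean is pulled below the mode by the posterior's left skew.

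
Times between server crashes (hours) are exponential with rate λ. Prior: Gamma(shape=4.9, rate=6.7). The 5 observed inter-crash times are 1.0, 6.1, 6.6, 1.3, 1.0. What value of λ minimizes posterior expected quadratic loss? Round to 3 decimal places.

Σ times = 16.0. Posterior: Gamma(shape = 4.9+5 = 9.9, rate = 6.7+16.0 = 22.7).
Mode = (α−1)/β = 8.9/22.7 = 0.392.
Mean = α/β = 9.9/22.7 = 0.436.
Quadratic loss ⇒ the optimal estimator is the posterior mean.

0.436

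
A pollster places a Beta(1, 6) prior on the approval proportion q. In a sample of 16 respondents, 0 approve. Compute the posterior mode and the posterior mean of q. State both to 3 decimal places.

q_MAP = 0.000, E[q|data] = 0.043

Posterior: Beta(1+0, 6+16) = Beta(1, 22).
Since α = 1 ≤ 1 and β > 1, the Beta density is monotone decreasing on [0,1]; the mode is at 0.
Mean = 1/(1+22) = 0.043.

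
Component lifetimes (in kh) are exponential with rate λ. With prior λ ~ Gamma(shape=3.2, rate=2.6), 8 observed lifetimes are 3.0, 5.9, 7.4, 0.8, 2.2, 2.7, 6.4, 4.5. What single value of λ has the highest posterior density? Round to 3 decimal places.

0.287

Σ times = 32.9. Posterior: Gamma(shape = 3.2+8 = 11.2, rate = 2.6+32.9 = 35.5).
Mode = (α−1)/β = 10.2/35.5 = 0.287.
Mean = α/β = 11.2/35.5 = 0.315.
This is the posterior mode — the MAP estimate.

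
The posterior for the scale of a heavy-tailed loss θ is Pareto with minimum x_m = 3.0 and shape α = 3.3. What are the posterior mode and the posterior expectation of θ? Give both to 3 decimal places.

MAP: 3.000. Posterior mean: 4.304.

The Pareto density is strictly decreasing on [x_m, ∞), so the mode is x_m = 3.000.
Mean = α·x_m/(α−1) = 3.3·3.0/2.3 = 4.304.
Right-skewed posterior ⇒ mode < mean.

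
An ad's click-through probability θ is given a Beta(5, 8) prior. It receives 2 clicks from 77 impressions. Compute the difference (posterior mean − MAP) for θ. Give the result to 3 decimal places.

0.010

Posterior: Beta(5+2, 8+75) = Beta(7, 83).
Mode = (7−1)/(7+83−2) = 6/88 = 0.068.
Mean = 7/(7+83) = 7/90 = 0.078.
Difference = 0.078 − 0.068 = 0.010.
Right-skewed posterior ⇒ mode < mean.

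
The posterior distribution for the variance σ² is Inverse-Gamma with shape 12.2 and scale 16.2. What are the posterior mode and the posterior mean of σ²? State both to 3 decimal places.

Mode = β/(α+1) = 16.2/13.2 = 1.227.
Mean = β/(α−1) = 16.2/11.2 = 1.446.

σ²_MAP = 1.227, E[σ²|data] = 1.446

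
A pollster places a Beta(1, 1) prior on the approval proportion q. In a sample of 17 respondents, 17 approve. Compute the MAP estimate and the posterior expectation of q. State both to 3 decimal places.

MAP estimate = 1.000, posterior expectation = 0.947

Posterior: Beta(1+17, 1+0) = Beta(18, 1).
Since β = 1 ≤ 1 and α > 1, the Beta density is monotone increasing on [0,1]; the mode is at 1.
Mean = 18/(18+1) = 0.947.
The mean is pulled below the mode by the posterior's left skew.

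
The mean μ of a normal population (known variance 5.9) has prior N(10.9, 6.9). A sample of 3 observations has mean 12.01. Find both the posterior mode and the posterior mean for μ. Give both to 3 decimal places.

Posterior for μ is Normal. Precision-weighted mean: (1/6.9·10.9 + 3/5.9·12.01) / (1/6.9 + 3/5.9) = 11.764.
A Normal posterior is symmetric, so mode = mean.

posterior mode = 11.764, posterior mean = 11.764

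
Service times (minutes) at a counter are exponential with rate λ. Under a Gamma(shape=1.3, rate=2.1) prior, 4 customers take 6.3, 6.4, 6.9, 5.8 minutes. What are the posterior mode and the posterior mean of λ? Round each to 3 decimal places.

Σ times = 25.4. Posterior: Gamma(shape = 1.3+4 = 5.3, rate = 2.1+25.4 = 27.5).
Mode = (α−1)/β = 4.3/27.5 = 0.156.
Mean = α/β = 5.3/27.5 = 0.193.

λ_MAP = 0.156, E[λ|data] = 0.193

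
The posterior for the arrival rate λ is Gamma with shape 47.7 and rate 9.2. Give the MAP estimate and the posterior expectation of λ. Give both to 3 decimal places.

λ_MAP = 5.076, E[λ|data] = 5.185

Mode = (α−1)/β = 46.7/9.2 = 5.076.
Mean = α/β = 47.7/9.2 = 5.185.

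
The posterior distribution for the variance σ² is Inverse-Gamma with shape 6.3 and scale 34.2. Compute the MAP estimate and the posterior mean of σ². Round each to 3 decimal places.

MAP: 4.685. Posterior mean: 6.453.

Mode = β/(α+1) = 34.2/7.3 = 4.685.
Mean = β/(α−1) = 34.2/5.3 = 6.453.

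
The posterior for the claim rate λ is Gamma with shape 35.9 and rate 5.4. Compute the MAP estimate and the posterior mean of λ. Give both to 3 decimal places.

λ_MAP = 6.463, E[λ|data] = 6.648

Mode = (α−1)/β = 34.9/5.4 = 6.463.
Mean = α/β = 35.9/5.4 = 6.648.
The posterior is right-skewed, so the mean exceeds the mode.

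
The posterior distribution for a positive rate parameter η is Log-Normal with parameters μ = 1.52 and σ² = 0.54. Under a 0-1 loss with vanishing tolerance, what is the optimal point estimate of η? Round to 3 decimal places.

Mode = exp(μ − σ²) = exp(0.98) = 2.664.
Mean = exp(μ + σ²/2) = exp(1.790) = 5.989.
This is the posterior mode — the MAP estimate.

2.664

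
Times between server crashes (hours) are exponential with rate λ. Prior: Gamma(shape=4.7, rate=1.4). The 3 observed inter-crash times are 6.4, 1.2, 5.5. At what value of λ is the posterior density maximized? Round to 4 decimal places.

0.4621

Σ times = 13.1. Posterior: Gamma(shape = 4.7+3 = 7.7, rate = 1.4+13.1 = 14.5).
Mode = (α−1)/β = 6.7/14.5 = 0.4621.
Mean = α/β = 7.7/14.5 = 0.5310.
This is the posterior mode — the MAP estimate.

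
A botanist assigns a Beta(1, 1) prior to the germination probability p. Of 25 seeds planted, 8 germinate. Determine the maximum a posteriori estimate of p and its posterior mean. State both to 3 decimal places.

p_MAP = 0.320, E[p|data] = 0.333

Posterior: Beta(1+8, 1+17) = Beta(9, 18).
Mode = (9−1)/(9+18−2) = 8/25 = 0.320.
With a flat prior the MAP equals the MLE, 8/25.
Mean = 9/(9+18) = 9/27 = 0.333.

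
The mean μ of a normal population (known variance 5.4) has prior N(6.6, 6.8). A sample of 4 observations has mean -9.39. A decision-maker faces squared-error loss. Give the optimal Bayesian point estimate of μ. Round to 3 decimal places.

-6.741

Posterior for μ is Normal. Precision-weighted mean: (1/6.8·6.6 + 4/5.4·-9.39) / (1/6.8 + 4/5.4) = -6.741.
A Normal posterior is symmetric, so mode = mean.
Squared-error loss ⇒ the optimal estimator is the posterior mean.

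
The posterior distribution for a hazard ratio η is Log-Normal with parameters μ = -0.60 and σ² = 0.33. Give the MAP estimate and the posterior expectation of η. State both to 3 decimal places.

Mode = exp(μ − σ²) = exp(-0.93) = 0.395.
Mean = exp(μ + σ²/2) = exp(-0.435) = 0.647.

η_MAP = 0.395, E[η|data] = 0.647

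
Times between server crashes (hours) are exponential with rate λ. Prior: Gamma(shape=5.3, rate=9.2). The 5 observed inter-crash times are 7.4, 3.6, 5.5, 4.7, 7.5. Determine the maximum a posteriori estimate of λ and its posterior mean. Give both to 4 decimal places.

Σ times = 28.7. Posterior: Gamma(shape = 5.3+5 = 10.3, rate = 9.2+28.7 = 37.9).
Mode = (α−1)/β = 9.3/37.9 = 0.2454.
Mean = α/β = 10.3/37.9 = 0.2718.

MAP: 0.2454. Posterior mean: 0.2718.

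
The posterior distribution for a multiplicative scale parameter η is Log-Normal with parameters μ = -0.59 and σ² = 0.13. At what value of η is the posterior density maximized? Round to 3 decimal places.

0.487

Mode = exp(μ − σ²) = exp(-0.72) = 0.487.
Mean = exp(μ + σ²/2) = exp(-0.525) = 0.592.
This is the posterior mode — the MAP estimate.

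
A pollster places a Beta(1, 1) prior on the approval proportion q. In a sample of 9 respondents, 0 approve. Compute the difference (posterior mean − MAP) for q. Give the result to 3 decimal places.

Posterior: Beta(1+0, 1+9) = Beta(1, 10).
Since α = 1 ≤ 1 and β > 1, the Beta density is monotone decreasing on [0,1]; the mode is at 0.
Mean = 1/(1+10) = 0.091.
Difference = 0.091 − 0.000 = 0.091.

0.091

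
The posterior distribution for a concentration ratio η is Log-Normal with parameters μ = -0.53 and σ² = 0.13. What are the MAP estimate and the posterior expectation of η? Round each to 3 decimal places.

η_MAP = 0.517, E[η|data] = 0.628

Mode = exp(μ − σ²) = exp(-0.66) = 0.517.
Mean = exp(μ + σ²/2) = exp(-0.465) = 0.628.
Right-skewed posterior ⇒ mode < mean.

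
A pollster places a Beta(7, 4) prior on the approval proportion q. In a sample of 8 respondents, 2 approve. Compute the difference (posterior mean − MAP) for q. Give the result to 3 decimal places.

Posterior: Beta(7+2, 4+6) = Beta(9, 10).
Mode = (9−1)/(9+10−2) = 8/17 = 0.471.
Mean = 9/(9+10) = 9/19 = 0.474.
Difference = 0.474 − 0.471 = 0.003.
The posterior is right-skewed, so the mean exceeds the mode.

0.003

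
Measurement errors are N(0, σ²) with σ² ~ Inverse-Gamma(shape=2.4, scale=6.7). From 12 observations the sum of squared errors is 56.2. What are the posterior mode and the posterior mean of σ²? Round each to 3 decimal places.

MAP = 3.702; posterior mean = 4.703

Posterior: Inverse-Gamma(shape = 2.4+12/2 = 8.4, scale = 6.7+56.2/2 = 34.8).
Mode = β/(α+1) = 34.8/9.4 = 3.702.
Mean = β/(α−1) = 34.8/7.4 = 4.703.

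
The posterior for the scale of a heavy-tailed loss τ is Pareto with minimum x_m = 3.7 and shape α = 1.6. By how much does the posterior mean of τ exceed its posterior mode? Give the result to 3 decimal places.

6.167

The Pareto density is strictly decreasing on [x_m, ∞), so the mode is x_m = 3.700.
Mean = α·x_m/(α−1) = 1.6·3.7/0.6 = 9.867.
Difference = 9.867 − 3.700 = 6.167.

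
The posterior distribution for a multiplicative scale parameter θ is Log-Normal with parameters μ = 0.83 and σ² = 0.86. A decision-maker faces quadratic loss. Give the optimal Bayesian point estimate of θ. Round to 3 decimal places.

3.525

Mode = exp(μ − σ²) = exp(-0.03) = 0.970.
Mean = exp(μ + σ²/2) = exp(1.260) = 3.525.
Quadratic loss ⇒ the optimal estimator is the posterior mean.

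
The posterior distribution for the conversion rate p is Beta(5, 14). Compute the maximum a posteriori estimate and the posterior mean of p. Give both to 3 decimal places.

MAP = 0.235, posterior mean = 0.263

Mode = (5−1)/(5+14−2) = 4/17 = 0.235.
Mean = 5/(5+14) = 5/19 = 0.263.
The mean is pulled above the mode by the posterior's right skew.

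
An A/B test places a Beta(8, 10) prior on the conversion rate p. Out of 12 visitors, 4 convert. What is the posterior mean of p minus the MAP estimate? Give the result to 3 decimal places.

0.007

Posterior: Beta(8+4, 10+8) = Beta(12, 18).
Mode = (12−1)/(12+18−2) = 11/28 = 0.393.
Mean = 12/(12+18) = 12/30 = 0.400.
Difference = 0.400 − 0.393 = 0.007.
Right-skewed posterior ⇒ mode < mean.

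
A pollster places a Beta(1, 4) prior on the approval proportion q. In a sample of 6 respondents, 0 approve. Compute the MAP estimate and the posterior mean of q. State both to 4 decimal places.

q_MAP = 0.0000, E[q|data] = 0.0909

Posterior: Beta(1+0, 4+6) = Beta(1, 10).
Since α = 1 ≤ 1 and β > 1, the Beta density is monotone decreasing on [0,1]; the mode is at 0.
Mean = 1/(1+10) = 0.0909.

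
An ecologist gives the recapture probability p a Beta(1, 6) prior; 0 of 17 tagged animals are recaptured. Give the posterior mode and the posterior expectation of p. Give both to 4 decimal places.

p_MAP = 0.0000, E[p|data] = 0.0417

Posterior: Beta(1+0, 6+17) = Beta(1, 23).
Since α = 1 ≤ 1 and β > 1, the Beta density is monotone decreasing on [0,1]; the mode is at 0.
Mean = 1/(1+23) = 0.0417.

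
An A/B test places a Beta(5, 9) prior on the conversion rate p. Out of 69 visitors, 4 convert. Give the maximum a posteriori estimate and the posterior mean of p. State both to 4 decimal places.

MAP = 0.0988; posterior mean = 0.1084

Posterior: Beta(5+4, 9+65) = Beta(9, 74).
Mode = (9−1)/(9+74−2) = 8/81 = 0.0988.
Mean = 9/(9+74) = 9/83 = 0.1084.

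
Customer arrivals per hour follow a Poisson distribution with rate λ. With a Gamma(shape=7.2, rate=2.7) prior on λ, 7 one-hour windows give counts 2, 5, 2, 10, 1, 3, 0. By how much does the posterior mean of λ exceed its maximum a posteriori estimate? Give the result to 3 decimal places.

Σ counts = 23. Posterior: Gamma(shape = 7.2+23 = 30.2, rate = 2.7+7 = 9.7).
Mode = (α−1)/β = 29.2/9.7 = 3.010.
Mean = α/β = 30.2/9.7 = 3.113.
Difference = 3.113 − 3.010 = 0.103.
The posterior is right-skewed, so the mean exceeds the mode.

0.103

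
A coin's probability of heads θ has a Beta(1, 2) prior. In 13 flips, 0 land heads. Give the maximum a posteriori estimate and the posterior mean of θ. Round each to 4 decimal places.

Posterior: Beta(1+0, 2+13) = Beta(1, 15).
Since α = 1 ≤ 1 and β > 1, the Beta density is monotone decreasing on [0,1]; the mode is at 0.
Mean = 1/(1+15) = 0.0625.

MAP = 0.0000; posterior mean = 0.0625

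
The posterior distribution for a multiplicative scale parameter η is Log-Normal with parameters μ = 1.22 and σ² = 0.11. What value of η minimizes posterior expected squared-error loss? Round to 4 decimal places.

Mode = exp(μ − σ²) = exp(1.11) = 3.0344.
Mean = exp(μ + σ²/2) = exp(1.275) = 3.5787.
Squared-error loss ⇒ the optimal estimator is the posterior mean.

3.5787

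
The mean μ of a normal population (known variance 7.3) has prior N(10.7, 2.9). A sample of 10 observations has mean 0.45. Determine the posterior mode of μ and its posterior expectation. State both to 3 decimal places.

μ_MAP = 2.511, E[μ|data] = 2.511

Posterior for μ is Normal. Precision-weighted mean: (1/2.9·10.7 + 10/7.3·0.45) / (1/2.9 + 10/7.3) = 2.511.
A Normal posterior is symmetric, so mode = mean.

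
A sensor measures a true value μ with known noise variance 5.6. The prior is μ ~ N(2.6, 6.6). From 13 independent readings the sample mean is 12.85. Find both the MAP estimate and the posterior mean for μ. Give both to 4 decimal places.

Posterior for μ is Normal. Precision-weighted mean: (1/6.6·2.6 + 13/5.6·12.85) / (1/6.6 + 13/5.6) = 12.2220.
A Normal posterior is symmetric, so mode = mean.

μ_MAP = 12.2220, E[μ|data] = 12.2220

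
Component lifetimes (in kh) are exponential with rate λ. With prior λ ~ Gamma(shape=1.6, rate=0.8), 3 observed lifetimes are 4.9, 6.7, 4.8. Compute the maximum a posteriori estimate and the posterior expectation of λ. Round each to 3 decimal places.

λ_MAP = 0.209, E[λ|data] = 0.267

Σ times = 16.4. Posterior: Gamma(shape = 1.6+3 = 4.6, rate = 0.8+16.4 = 17.2).
Mode = (α−1)/β = 3.6/17.2 = 0.209.
Mean = α/β = 4.6/17.2 = 0.267.
Right-skewed posterior ⇒ mode < mean.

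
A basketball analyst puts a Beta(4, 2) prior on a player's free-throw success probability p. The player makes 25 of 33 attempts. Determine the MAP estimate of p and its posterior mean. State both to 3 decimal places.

MAP = 0.757, posterior mean = 0.744

Posterior: Beta(4+25, 2+8) = Beta(29, 10).
Mode = (29−1)/(29+10−2) = 28/37 = 0.757.
Mean = 29/(29+10) = 29/39 = 0.744.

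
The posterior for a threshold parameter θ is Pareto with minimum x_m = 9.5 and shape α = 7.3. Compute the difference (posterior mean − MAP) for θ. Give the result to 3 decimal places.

The Pareto density is strictly decreasing on [x_m, ∞), so the mode is x_m = 9.500.
Mean = α·x_m/(α−1) = 7.3·9.5/6.3 = 11.008.
Difference = 11.008 − 9.500 = 1.508.

1.508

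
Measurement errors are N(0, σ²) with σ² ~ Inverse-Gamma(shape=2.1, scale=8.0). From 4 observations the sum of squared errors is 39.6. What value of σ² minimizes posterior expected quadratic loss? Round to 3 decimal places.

8.968

Posterior: Inverse-Gamma(shape = 2.1+4/2 = 4.1, scale = 8.0+39.6/2 = 27.8).
Mode = β/(α+1) = 27.8/5.1 = 5.451.
Mean = β/(α−1) = 27.8/3.1 = 8.968.
Quadratic loss ⇒ the optimal estimator is the posterior mean.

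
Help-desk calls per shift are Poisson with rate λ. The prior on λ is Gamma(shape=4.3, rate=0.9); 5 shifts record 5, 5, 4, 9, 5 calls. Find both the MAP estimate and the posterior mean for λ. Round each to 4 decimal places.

Σ counts = 28. Posterior: Gamma(shape = 4.3+28 = 32.3, rate = 0.9+5 = 5.9).
Mode = (α−1)/β = 31.3/5.9 = 5.3051.
Mean = α/β = 32.3/5.9 = 5.4746.

MAP = 5.3051; posterior mean = 5.4746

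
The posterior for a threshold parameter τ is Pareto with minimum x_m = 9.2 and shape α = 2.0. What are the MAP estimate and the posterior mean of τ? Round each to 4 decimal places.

τ_MAP = 9.2000, E[τ|data] = 18.4000

The Pareto density is strictly decreasing on [x_m, ∞), so the mode is x_m = 9.2000.
Mean = α·x_m/(α−1) = 2.0·9.2/1.0 = 18.4000.
Mean > mode: the posterior has a right tail.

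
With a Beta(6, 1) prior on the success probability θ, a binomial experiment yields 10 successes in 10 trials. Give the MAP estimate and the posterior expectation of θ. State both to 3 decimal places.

MAP = 1.000, posterior mean = 0.941

Posterior: Beta(6+10, 1+0) = Beta(16, 1).
Since β = 1 ≤ 1 and α > 1, the Beta density is monotone increasing on [0,1]; the mode is at 1.
Mean = 16/(16+1) = 0.941.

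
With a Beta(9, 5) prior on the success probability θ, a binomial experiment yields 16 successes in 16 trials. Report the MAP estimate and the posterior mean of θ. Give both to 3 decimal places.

Posterior: Beta(9+16, 5+0) = Beta(25, 5).
Mode = (25−1)/(25+5−2) = 24/28 = 0.857.
Mean = 25/(25+5) = 25/30 = 0.833.
Mode > mean: the posterior has a left tail.

MAP = 0.857, posterior mean = 0.833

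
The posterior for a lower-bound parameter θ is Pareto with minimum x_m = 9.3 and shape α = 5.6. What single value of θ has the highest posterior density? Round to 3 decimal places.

9.300

The Pareto density is strictly decreasing on [x_m, ∞), so the mode is x_m = 9.300.
Mean = α·x_m/(α−1) = 5.6·9.3/4.6 = 11.322.
This is the posterior mode — the MAP estimate.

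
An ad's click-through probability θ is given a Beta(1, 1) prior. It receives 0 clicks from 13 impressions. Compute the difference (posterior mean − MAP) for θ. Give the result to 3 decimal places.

Posterior: Beta(1+0, 1+13) = Beta(1, 14).
Since α = 1 ≤ 1 and β > 1, the Beta density is monotone decreasing on [0,1]; the mode is at 0.
Mean = 1/(1+14) = 0.067.
Difference = 0.067 − 0.000 = 0.067.
Mean > mode: the posterior has a right tail.

0.067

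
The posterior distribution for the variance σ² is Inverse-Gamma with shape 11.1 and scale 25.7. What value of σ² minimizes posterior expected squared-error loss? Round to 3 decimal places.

Mode = β/(α+1) = 25.7/12.1 = 2.124.
Mean = β/(α−1) = 25.7/10.1 = 2.545.
Squared-error loss ⇒ the optimal estimator is the posterior mean.

2.545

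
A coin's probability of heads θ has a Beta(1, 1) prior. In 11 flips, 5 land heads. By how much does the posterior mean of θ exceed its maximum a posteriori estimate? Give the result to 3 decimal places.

Posterior: Beta(1+5, 1+6) = Beta(6, 7).
Mode = (6−1)/(6+7−2) = 5/11 = 0.455.
With a flat prior the MAP equals the MLE, 5/11.
Mean = 6/(6+7) = 6/13 = 0.462.
Difference = 0.462 − 0.455 = 0.007.

0.007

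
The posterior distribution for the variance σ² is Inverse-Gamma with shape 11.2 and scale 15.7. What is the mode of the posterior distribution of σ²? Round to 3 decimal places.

Mode = β/(α+1) = 15.7/12.2 = 1.287.
Mean = β/(α−1) = 15.7/10.2 = 1.539.
This is the posterior mode — the MAP estimate.

1.287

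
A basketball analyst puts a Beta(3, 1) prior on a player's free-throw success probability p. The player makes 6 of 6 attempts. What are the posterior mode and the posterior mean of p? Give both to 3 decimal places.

p_MAP = 1.000, E[p|data] = 0.900

Posterior: Beta(3+6, 1+0) = Beta(9, 1).
Since β = 1 ≤ 1 and α > 1, the Beta density is monotone increasing on [0,1]; the mode is at 1.
Mean = 9/(9+1) = 0.900.
Left-skewed posterior ⇒ mean < mode.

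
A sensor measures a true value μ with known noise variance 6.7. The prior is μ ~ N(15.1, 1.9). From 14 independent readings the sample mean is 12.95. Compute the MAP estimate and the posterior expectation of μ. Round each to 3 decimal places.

Posterior for μ is Normal. Precision-weighted mean: (1/1.9·15.1 + 14/6.7·12.95) / (1/1.9 + 14/6.7) = 13.383.
A Normal posterior is symmetric, so mode = mean.

μ_MAP = 13.383, E[μ|data] = 13.383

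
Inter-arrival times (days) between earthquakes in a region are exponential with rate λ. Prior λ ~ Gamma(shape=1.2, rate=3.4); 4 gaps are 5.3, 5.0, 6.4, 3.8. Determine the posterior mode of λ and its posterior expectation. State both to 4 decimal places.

Σ times = 20.5. Posterior: Gamma(shape = 1.2+4 = 5.2, rate = 3.4+20.5 = 23.9).
Mode = (α−1)/β = 4.2/23.9 = 0.1757.
Mean = α/β = 5.2/23.9 = 0.2176.

posterior mode = 0.1757, posterior expectation = 0.2176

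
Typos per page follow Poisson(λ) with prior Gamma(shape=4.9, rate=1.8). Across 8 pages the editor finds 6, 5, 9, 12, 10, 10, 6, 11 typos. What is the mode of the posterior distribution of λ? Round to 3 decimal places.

7.439

Σ counts = 69. Posterior: Gamma(shape = 4.9+69 = 73.9, rate = 1.8+8 = 9.8).
Mode = (α−1)/β = 72.9/9.8 = 7.439.
Mean = α/β = 73.9/9.8 = 7.541.
This is the posterior mode — the MAP estimate.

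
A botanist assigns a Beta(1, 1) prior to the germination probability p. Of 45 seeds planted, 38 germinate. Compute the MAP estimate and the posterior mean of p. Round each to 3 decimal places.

p_MAP = 0.844, E[p|data] = 0.830

Posterior: Beta(1+38, 1+7) = Beta(39, 8).
Mode = (39−1)/(39+8−2) = 38/45 = 0.844.
With a flat prior the MAP equals the MLE, 38/45.
Mean = 39/(39+8) = 39/47 = 0.830.
The posterior is left-skewed, so the mode exceeds the mean.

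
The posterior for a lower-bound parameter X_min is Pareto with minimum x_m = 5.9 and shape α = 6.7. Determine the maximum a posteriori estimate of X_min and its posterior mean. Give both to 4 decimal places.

X_min_MAP = 5.9000, E[X_min|data] = 6.9351

The Pareto density is strictly decreasing on [x_m, ∞), so the mode is x_m = 5.9000.
Mean = α·x_m/(α−1) = 6.7·5.9/5.7 = 6.9351.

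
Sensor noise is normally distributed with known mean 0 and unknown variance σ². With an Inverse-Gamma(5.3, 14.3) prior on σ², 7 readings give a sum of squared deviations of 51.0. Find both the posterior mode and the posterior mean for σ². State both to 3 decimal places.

MAP: 4.061. Posterior mean: 5.103.

Posterior: Inverse-Gamma(shape = 5.3+7/2 = 8.8, scale = 14.3+51.0/2 = 39.8).
Mode = β/(α+1) = 39.8/9.8 = 4.061.
Mean = β/(α−1) = 39.8/7.8 = 5.103.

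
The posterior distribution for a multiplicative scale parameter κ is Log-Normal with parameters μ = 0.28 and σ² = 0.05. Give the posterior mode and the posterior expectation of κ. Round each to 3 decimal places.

MAP = 1.259, posterior mean = 1.357

Mode = exp(μ − σ²) = exp(0.23) = 1.259.
Mean = exp(μ + σ²/2) = exp(0.305) = 1.357.
The mean is pulled above the mode by the posterior's right skew.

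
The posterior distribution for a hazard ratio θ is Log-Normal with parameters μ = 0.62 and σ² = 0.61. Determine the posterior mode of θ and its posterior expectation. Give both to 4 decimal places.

MAP = 1.0101; posterior mean = 2.5219

Mode = exp(μ − σ²) = exp(0.01) = 1.0101.
Mean = exp(μ + σ²/2) = exp(0.925) = 2.5219.
The mean is pulled above the mode by the posterior's right skew.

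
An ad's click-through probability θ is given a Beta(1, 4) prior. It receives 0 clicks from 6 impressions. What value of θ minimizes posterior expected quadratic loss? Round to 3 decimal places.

0.091

Posterior: Beta(1+0, 4+6) = Beta(1, 10).
Since α = 1 ≤ 1 and β > 1, the Beta density is monotone decreasing on [0,1]; the mode is at 0.
Mean = 1/(1+10) = 0.091.
Quadratic loss ⇒ the optimal estimator is the posterior mean.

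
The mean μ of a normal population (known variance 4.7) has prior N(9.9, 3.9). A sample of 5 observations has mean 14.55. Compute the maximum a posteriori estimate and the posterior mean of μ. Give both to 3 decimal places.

maximum a posteriori estimate = 13.647, posterior mean = 13.647

Posterior for μ is Normal. Precision-weighted mean: (1/3.9·9.9 + 5/4.7·14.55) / (1/3.9 + 5/4.7) = 13.647.
A Normal posterior is symmetric, so mode = mean.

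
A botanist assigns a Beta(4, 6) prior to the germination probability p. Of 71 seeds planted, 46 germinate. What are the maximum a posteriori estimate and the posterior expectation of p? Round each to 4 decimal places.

Posterior: Beta(4+46, 6+25) = Beta(50, 31).
Mode = (50−1)/(50+31−2) = 49/79 = 0.6203.
Mean = 50/(50+31) = 50/81 = 0.6173.

MAP = 0.6203; posterior mean = 0.6173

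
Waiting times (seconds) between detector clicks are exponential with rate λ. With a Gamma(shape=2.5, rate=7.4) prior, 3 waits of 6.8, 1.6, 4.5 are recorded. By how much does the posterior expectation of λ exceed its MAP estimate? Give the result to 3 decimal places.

0.049

Σ times = 12.9. Posterior: Gamma(shape = 2.5+3 = 5.5, rate = 7.4+12.9 = 20.3).
Mode = (α−1)/β = 4.5/20.3 = 0.222.
Mean = α/β = 5.5/20.3 = 0.271.
Difference = 0.271 − 0.222 = 0.049.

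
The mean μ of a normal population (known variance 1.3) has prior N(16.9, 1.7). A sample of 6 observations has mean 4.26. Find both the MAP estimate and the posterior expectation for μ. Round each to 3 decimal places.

MAP = 5.689; posterior mean = 5.689

Posterior for μ is Normal. Precision-weighted mean: (1/1.7·16.9 + 6/1.3·4.26) / (1/1.7 + 6/1.3) = 5.689.
A Normal posterior is symmetric, so mode = mean.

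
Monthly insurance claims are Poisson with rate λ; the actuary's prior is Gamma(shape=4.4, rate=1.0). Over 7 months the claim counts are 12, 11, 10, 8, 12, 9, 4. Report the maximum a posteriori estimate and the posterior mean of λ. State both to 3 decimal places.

λ_MAP = 8.675, E[λ|data] = 8.800

Σ counts = 66. Posterior: Gamma(shape = 4.4+66 = 70.4, rate = 1.0+7 = 8.0).
Mode = (α−1)/β = 69.4/8.0 = 8.675.
Mean = α/β = 70.4/8.0 = 8.800.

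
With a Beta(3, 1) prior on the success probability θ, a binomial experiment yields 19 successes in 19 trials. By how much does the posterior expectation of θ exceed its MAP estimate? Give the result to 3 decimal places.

-0.043

Posterior: Beta(3+19, 1+0) = Beta(22, 1).
Since β = 1 ≤ 1 and α > 1, the Beta density is monotone increasing on [0,1]; the mode is at 1.
Mean = 22/(22+1) = 0.957.
Difference = 0.957 − 1.000 = -0.043.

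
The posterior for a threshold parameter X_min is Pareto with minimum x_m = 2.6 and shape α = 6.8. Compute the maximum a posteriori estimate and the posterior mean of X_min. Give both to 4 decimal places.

The Pareto density is strictly decreasing on [x_m, ∞), so the mode is x_m = 2.6000.
Mean = α·x_m/(α−1) = 6.8·2.6/5.8 = 3.0483.

MAP: 2.6000. Posterior mean: 3.0483.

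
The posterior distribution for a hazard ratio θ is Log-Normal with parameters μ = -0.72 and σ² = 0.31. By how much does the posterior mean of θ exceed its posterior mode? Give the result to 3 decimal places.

0.211

Mode = exp(μ − σ²) = exp(-1.03) = 0.357.
Mean = exp(μ + σ²/2) = exp(-0.565) = 0.568.
Difference = 0.568 − 0.357 = 0.211.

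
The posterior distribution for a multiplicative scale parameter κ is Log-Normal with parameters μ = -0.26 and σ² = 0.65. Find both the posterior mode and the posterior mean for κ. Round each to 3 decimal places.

Mode = exp(μ − σ²) = exp(-0.91) = 0.403.
Mean = exp(μ + σ²/2) = exp(0.065) = 1.067.
The posterior is right-skewed, so the mean exceeds the mode.

κ_MAP = 0.403, E[κ|data] = 1.067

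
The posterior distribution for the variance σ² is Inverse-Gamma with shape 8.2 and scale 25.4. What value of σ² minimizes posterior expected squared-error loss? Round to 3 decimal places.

3.528

Mode = β/(α+1) = 25.4/9.2 = 2.761.
Mean = β/(α−1) = 25.4/7.2 = 3.528.
Squared-error loss ⇒ the optimal estimator is the posterior mean.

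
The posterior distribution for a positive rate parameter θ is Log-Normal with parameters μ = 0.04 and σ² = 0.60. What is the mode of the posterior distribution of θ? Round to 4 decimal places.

Mode = exp(μ − σ²) = exp(-0.56) = 0.5712.
Mean = exp(μ + σ²/2) = exp(0.340) = 1.4049.
This is the posterior mode — the MAP estimate.

0.5712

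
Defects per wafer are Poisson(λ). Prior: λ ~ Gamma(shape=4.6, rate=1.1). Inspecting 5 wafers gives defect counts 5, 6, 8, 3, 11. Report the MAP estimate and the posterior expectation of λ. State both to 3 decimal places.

MAP = 6.000, posterior mean = 6.164

Σ counts = 33. Posterior: Gamma(shape = 4.6+33 = 37.6, rate = 1.1+5 = 6.1).
Mode = (α−1)/β = 36.6/6.1 = 6.000.
Mean = α/β = 37.6/6.1 = 6.164.
Right-skewed posterior ⇒ mode < mean.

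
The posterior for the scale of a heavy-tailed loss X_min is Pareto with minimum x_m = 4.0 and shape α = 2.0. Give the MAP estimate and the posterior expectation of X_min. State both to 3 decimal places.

MAP: 4.000. Posterior mean: 8.000.

The Pareto density is strictly decreasing on [x_m, ∞), so the mode is x_m = 4.000.
Mean = α·x_m/(α−1) = 2.0·4.0/1.0 = 8.000.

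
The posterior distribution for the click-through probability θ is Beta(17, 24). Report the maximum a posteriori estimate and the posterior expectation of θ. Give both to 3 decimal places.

Mode = (17−1)/(17+24−2) = 16/39 = 0.410.
Mean = 17/(17+24) = 17/41 = 0.415.
Mean > mode: the posterior has a right tail.

MAP = 0.410; posterior mean = 0.415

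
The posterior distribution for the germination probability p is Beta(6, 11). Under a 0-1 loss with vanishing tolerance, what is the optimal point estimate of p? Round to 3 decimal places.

Mode = (6−1)/(6+11−2) = 5/15 = 0.333.
Mean = 6/(6+11) = 6/17 = 0.353.
This is the posterior mode — the MAP estimate.

0.333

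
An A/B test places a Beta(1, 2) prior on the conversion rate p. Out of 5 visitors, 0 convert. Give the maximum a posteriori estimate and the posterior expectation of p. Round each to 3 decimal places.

maximum a posteriori estimate = 0.000, posterior expectation = 0.125

Posterior: Beta(1+0, 2+5) = Beta(1, 7).
Since α = 1 ≤ 1 and β > 1, the Beta density is monotone decreasing on [0,1]; the mode is at 0.
Mean = 1/(1+7) = 0.125.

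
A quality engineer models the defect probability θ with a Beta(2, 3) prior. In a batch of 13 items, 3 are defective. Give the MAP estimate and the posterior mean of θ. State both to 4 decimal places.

Posterior: Beta(2+3, 3+10) = Beta(5, 13).
Mode = (5−1)/(5+13−2) = 4/16 = 0.2500.
Mean = 5/(5+13) = 5/18 = 0.2778.
The posterior is right-skewed, so the mean exceeds the mode.

MAP: 0.2500. Posterior mean: 0.2778.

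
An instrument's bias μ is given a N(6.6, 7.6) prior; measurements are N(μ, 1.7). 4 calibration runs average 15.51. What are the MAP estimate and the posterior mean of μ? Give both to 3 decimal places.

Posterior for μ is Normal. Precision-weighted mean: (1/7.6·6.6 + 4/1.7·15.51) / (1/7.6 + 4/1.7) = 15.038.
A Normal posterior is symmetric, so mode = mean.

MAP estimate = 15.038, posterior mean = 15.038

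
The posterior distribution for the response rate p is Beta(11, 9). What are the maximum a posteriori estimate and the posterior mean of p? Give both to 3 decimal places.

MAP = 0.556; posterior mean = 0.550

Mode = (11−1)/(11+9−2) = 10/18 = 0.556.
Mean = 11/(11+9) = 11/20 = 0.550.
Left-skewed posterior ⇒ mean < mode.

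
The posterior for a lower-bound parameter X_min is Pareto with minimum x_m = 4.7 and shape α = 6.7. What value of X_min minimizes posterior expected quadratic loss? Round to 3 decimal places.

5.525

The Pareto density is strictly decreasing on [x_m, ∞), so the mode is x_m = 4.700.
Mean = α·x_m/(α−1) = 6.7·4.7/5.7 = 5.525.
Quadratic loss ⇒ the optimal estimator is the posterior mean.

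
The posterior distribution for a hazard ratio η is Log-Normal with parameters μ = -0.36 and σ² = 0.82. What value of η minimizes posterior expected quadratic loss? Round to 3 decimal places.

Mode = exp(μ − σ²) = exp(-1.18) = 0.307.
Mean = exp(μ + σ²/2) = exp(0.050) = 1.051.
Quadratic loss ⇒ the optimal estimator is the posterior mean.

1.051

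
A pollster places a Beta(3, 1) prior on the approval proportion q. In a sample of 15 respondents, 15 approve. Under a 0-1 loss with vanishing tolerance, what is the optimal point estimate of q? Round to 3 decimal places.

Posterior: Beta(3+15, 1+0) = Beta(18, 1).
Since β = 1 ≤ 1 and α > 1, the Beta density is monotone increasing on [0,1]; the mode is at 1.
Mean = 18/(18+1) = 0.947.
This is the posterior mode — the MAP estimate.

1.000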